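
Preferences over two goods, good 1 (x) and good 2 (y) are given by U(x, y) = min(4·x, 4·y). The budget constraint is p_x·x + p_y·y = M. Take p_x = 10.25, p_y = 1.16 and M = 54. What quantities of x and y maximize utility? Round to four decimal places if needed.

Leontief preferences: the optimum is at the kink where x/4 = y/4, i.e. y = x.
Budget: p_x·x + p_y·x = M, so (4·p_x + 4·p_y)·x = 4·M.
Demand: x*(p_x,p_y,M) = 4·M/(4·p_x + 4·p_y), y* = 4·M/(4·p_x + 4·p_y).
Here 4·10.25 + 4·1.16 = 45.64, giving x* = 4.7327 and y* = 4.7327.

x* = 4.7327, y* = 4.7327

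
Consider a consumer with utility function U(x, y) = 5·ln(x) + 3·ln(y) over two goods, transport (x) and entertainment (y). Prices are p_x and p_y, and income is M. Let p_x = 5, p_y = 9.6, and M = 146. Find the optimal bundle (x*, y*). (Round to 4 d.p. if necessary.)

x* = 18.25, y* = 5.7031

Tangency: MRS = (5/3)·y/x = p_x/p_y.
Rearranging, p_y·y = (3/5)·p_x·x. Substituting into the budget gives p_x·x·(1 + (3/5)) = M.
Demand: x*(p_x,p_y,M) = 0.625·M/p_x and y* = 0.375·M/p_y.
At p_x=5, p_y=9.6, M=146: x* = 0.625·146/5 = 18.25, y* = 5.7031.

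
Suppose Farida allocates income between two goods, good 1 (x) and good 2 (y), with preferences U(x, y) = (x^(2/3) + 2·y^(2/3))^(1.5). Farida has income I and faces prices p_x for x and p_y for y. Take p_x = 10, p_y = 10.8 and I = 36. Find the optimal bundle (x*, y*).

MRS = MU_x/MU_y = (1/2)·(y/x)^(1/3). Set equal to p_x/p_y.
Hence y/x = (2·p_x/p_y)^(1/(1/3)), i.e. raised to the 3 power.
With the ratio pinned down, the budget gives x* = I/(p_x + p_y·(y/x)) and y* = (y/x)·x*.
Numerically y/x = 6.350658, so x* = 36/(10 + 10.8·6.350658) = 0.4581 and y* = 6.350658·0.4581 = 2.9092.

x* = 0.4581, y* = 2.9092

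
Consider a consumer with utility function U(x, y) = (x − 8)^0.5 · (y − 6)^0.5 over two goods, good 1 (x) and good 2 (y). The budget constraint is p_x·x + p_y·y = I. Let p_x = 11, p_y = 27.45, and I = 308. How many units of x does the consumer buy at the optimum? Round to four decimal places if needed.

x* = 10.5136

Substituting into the budget: x* = 8 + 0.5·(I − 8·p_x − 6·p_y)/p_x, and y* = 6 + 0.5·(…)/p_y.
Discretionary income = 308 − 8·11 − 6·27.45 = 55.3; x* = 8 + 0.5·55.3/11 = 10.5136.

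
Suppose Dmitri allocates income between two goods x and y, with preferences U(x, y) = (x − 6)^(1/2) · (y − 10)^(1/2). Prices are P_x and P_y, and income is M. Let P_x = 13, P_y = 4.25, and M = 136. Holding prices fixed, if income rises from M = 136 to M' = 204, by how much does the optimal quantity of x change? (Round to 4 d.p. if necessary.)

Δx* = 2.6154

MRS = (y−10)/(x−6). Tangency with P_x/P_y gives y−10 = (P_x/P_y)·(x−6).
Substituting into the budget: x* = 6 + 0.5·(M − 6·P_x − 10·P_y)/P_x, and y* = 10 + 0.5·(…)/P_y.
Discretionary income = 136 − 6·13 − 10·4.25 = 15.5; x* = 6 + 0.5·15.5/13 = 6.5962.
At M' = 204: x* = 9.2115. Change: 9.2115 − 6.5962 = 2.6154.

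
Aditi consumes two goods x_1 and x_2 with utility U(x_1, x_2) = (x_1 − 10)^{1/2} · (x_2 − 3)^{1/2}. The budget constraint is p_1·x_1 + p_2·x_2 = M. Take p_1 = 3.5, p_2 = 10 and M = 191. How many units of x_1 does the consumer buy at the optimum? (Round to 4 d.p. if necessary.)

This is Cobb-Douglas in (x_1−10, x_2−3): tangency gives 0.5·p_2·(x_2−3) = 0.5·p_1·(x_1−10).
Substituting into the budget: x_1* = 10 + 0.5·(M − 10·p_1 − 3·p_2)/p_1, and x_2* = 3 + 0.5·(…)/p_2.
Discretionary income = 191 − 10·3.5 − 3·10 = 126; x_1* = 10 + 0.5·126/3.5 = 28.

x_1* = 28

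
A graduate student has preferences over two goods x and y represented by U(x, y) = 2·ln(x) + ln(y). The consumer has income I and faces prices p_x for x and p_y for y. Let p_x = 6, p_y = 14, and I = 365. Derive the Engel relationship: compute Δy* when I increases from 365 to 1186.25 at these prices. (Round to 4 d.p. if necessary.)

The MRS is 2·y/x. Set MRS = p_x/p_y.
Rearranging, p_y·y = (1/2)·p_x·x. Substituting into the budget gives p_x·x·(1 + (1/2)) = I.
Demand: x*(p_x,p_y,I) = 2/3·I/p_x and y* = 1/3·I/p_y.
At p_x=6, p_y=14, I=365: y* = 1/3·365/14 = 8.6905.
At I' = 1186.25: y* = 28.244. Change: 28.244 − 8.6905 = 19.5536.

Δy* = 19.5536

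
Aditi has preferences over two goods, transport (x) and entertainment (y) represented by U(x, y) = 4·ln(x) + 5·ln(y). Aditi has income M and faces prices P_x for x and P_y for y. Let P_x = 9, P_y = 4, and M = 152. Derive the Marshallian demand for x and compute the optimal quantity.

x* = 7.5062

Tangency: MRS = (4/5)·y/x = P_x/P_y.
Rearranging, P_y·y = (5/4)·P_x·x. Substituting into the budget gives P_x·x·(1 + (5/4)) = M.
Demand: x*(P_x,P_y,M) = 4/9·M/P_x and y* = 5/9·M/P_y.
At P_x=9, P_y=4, M=152: x* = 4/9·152/9 = 7.5062.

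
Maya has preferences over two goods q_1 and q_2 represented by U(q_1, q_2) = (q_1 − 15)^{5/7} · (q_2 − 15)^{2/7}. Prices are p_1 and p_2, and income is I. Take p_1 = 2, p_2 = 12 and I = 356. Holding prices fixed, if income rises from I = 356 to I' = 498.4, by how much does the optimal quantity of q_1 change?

Let q_1' = q_1−15, q_2' = q_2−15. MRS = (5/2)·q_2'/q_1' = p_1/p_2.
After buying the subsistence bundle (15, 15), a share 5/7 of the remaining income goes to q_1: q_1* = 15 + 5/7·(I − 15p_1 − 15p_2)/p_1.
Discretionary income = 356 − 15·2 − 15·12 = 146; q_1* = 15 + 5/7·146/2 = 67.1429.
At I' = 498.4: q_1* = 118. Change: 118 − 67.1429 = 50.8571.

Δq_1* = 50.8571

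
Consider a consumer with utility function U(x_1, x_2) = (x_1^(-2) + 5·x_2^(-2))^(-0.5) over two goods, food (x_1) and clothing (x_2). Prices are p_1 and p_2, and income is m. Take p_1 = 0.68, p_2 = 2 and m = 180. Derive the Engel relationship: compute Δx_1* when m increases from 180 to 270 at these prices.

MRS = MU_x_1/MU_x_2 = (1/5)·(x_2/x_1)^(3). Set equal to p_1/p_2.
Solve for the ratio: x_2/x_1 = [5·p_1/p_2]^(1/3).
Substitute x_2 = (x_2/x_1)·x_1 into the budget: x_1* = m/(p_1 + p_2·(x_2/x_1)).
Numerically x_2/x_1 = 1.193483, so x_1* = 180/(0.68 + 2·1.193483) = 58.6899.
At m' = 270: x_1* = 88.0349. Change: 88.0349 − 58.6899 = 29.345.

Δx_1* = 29.345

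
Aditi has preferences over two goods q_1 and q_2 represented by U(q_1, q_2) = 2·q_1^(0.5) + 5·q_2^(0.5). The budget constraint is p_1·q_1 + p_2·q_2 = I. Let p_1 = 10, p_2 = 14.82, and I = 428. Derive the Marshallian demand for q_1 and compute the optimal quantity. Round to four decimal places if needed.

q_1* = 8.2035

Numerically q_2/q_1 = 2.845664, so q_1* = 428/(10 + 14.82·2.845664) = 8.2035.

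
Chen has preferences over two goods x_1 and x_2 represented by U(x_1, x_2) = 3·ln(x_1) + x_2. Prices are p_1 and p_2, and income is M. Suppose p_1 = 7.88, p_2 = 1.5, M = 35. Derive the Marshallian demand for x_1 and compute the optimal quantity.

MU_x_1 = 3/x_1, MU_x_2 = 1. Tangency: 3/x_1 = p_1/p_2.
So x_1*(p_1,p_2) = 3·p_2/p_1, independent of income; and x_2* = (M − 3·p_2)/p_2.
At the given prices: x_1* = 3·1.5/7.88 = 0.5711.

x_1* = 0.5711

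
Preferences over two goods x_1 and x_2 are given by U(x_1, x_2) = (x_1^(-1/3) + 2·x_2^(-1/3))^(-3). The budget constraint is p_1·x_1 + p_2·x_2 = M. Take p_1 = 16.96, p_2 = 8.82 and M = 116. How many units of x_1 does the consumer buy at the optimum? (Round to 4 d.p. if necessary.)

x_1* = 2.8168

From the CES first-order condition, (1/2)·(x_2/x_1)^(4/3) = p_1/p_2.
Hence x_2/x_1 = (2·p_1/p_2)^(1/(4/3)), i.e. raised to the 0.75 power.
With the ratio pinned down, the budget gives x_1* = M/(p_1 + p_2·(x_2/x_1)) and x_2* = (x_2/x_1)·x_1*.
Numerically x_2/x_1 = 2.746252, so x_1* = 116/(16.96 + 8.82·2.746252) = 2.8168.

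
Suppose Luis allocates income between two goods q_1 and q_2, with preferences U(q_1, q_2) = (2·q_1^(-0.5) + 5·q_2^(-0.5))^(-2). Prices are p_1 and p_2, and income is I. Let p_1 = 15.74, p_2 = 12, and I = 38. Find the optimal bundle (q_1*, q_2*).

q_1* = 0.8999, q_2* = 1.9863

Substitute q_2 = (q_2/q_1)·q_1 into the budget: q_1* = I/(p_1 + p_2·(q_2/q_1)).
Numerically q_2/q_1 = 2.207203, so q_1* = 38/(15.74 + 12·2.207203) = 0.8999 and q_2* = 2.207203·0.8999 = 1.9863.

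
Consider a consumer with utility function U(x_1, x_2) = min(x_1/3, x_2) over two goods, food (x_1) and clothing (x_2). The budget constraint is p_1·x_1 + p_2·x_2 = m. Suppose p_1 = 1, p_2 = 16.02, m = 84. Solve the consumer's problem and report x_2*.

Leontief preferences: the optimum is at the kink where x_1/3 = x_2/1, i.e. x_2 = (1/3)·x_1.
Budget: p_1·x_1 + p_2·(1/3)·x_1 = m, so (3·p_1 + p_2)·x_1 = 3·m.
Demand: x_1*(p_1,p_2,m) = 3·m/(3·p_1 + p_2), x_2* = m/(3·p_1 + p_2).
Here 3·1 + 16.02 = 19.02, giving x_2* = 4.4164.

x_2* = 4.4164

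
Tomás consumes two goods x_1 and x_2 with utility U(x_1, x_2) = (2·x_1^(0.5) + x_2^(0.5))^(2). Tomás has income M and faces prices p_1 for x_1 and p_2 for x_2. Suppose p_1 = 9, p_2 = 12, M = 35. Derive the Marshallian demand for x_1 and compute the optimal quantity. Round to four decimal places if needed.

MU_x_1 ∝ 2·x_1^(-0.5), MU_x_2 ∝ x_2^(-0.5), so MRS = 2·(x_2/x_1)^(0.5) = p_1/p_2.
Solve for the ratio: x_2/x_1 = [(1/2)·p_1/p_2]^(2).
With the ratio pinned down, the budget gives x_1* = M/(p_1 + p_2·(x_2/x_1)) and x_2* = (x_2/x_1)·x_1*.
Numerically x_2/x_1 = 0.140625, so x_1* = 35/(9 + 12·0.140625) = 3.2749.

x_1* = 3.2749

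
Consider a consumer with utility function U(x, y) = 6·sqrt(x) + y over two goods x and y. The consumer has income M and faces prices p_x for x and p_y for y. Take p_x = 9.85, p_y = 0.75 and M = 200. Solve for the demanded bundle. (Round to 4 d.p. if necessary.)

x* = 0.0522, y* = 265.9814

Plugging in: x* = (3·0.75/9.85)² = 0.0522, y* = 265.9814.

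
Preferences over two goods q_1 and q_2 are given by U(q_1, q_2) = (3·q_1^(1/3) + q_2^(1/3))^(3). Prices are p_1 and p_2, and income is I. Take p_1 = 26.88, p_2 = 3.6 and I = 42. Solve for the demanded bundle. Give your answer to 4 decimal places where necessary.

q_1* = 1.024, q_2* = 4.0208

MU_q_1 ∝ 3·q_1^(-2/3), MU_q_2 ∝ q_2^(-2/3), so MRS = 3·(q_2/q_1)^(2/3) = p_1/p_2.
Hence q_2/q_1 = ((1/3)·p_1/p_2)^(1/(2/3)), i.e. raised to the 1.5 power.
Substitute q_2 = (q_2/q_1)·q_1 into the budget: q_1* = I/(p_1 + p_2·(q_2/q_1)).
Numerically q_2/q_1 = 3.926524, so q_1* = 42/(26.88 + 3.6·3.926524) = 1.024 and q_2* = 3.926524·1.024 = 4.0208.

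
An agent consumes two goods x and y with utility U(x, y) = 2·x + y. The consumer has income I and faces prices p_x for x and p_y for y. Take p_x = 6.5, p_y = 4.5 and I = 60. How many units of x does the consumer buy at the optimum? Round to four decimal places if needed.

Perfect substitutes: compare marginal utility per dollar. 2/p_x vs 1/p_y → 0.3077 vs 0.2222.
x gives more utility per dollar, so spend all income on x: x* = I/p_x, y* = 0.
Numerically: x* = 9.2308, y* = 0.

x* = 9.2308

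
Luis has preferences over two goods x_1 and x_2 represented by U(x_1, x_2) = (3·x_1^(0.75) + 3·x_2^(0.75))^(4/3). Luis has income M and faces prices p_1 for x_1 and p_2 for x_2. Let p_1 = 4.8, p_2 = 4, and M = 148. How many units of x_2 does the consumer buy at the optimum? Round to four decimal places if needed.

MRS = MU_x_1/MU_x_2 = (x_2/x_1)^(0.25). Set equal to p_1/p_2.
Solve for the ratio: x_2/x_1 = [p_1/p_2]^(4).
Substitute x_2 = (x_2/x_1)·x_1 into the budget: x_1* = M/(p_1 + p_2·(x_2/x_1)).
Numerically x_2/x_1 = 2.0736, so x_1* = 148/(4.8 + 4·2.0736) = 11.3025 and x_2* = 2.0736·11.3025 = 23.437.

x_2* = 23.437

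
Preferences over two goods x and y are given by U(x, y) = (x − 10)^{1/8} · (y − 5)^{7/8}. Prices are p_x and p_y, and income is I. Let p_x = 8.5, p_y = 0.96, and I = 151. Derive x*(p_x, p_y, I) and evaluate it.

x* = 10.9

Substituting into the budget: x* = 10 + 0.125·(I − 10·p_x − 5·p_y)/p_x, and y* = 5 + 0.875·(…)/p_y.
Discretionary income = 151 − 10·8.5 − 5·0.96 = 61.2; x* = 10 + 0.125·61.2/8.5 = 10.9.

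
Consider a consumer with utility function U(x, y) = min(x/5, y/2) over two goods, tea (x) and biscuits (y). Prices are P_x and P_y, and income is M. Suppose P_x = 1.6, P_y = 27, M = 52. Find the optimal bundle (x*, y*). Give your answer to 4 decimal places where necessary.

x* = 4.1935, y* = 1.6774

With perfect complements, no substitution: consume in ratio x:y = 5:2.
Budget: P_x·x + P_y·(2/5)·x = M, so (5·P_x + 2·P_y)·x = 5·M.
Demand: x*(P_x,P_y,M) = 5·M/(5·P_x + 2·P_y), y* = 2·M/(5·P_x + 2·P_y).
Here 5·1.6 + 2·27 = 62, giving x* = 4.1935 and y* = 1.6774.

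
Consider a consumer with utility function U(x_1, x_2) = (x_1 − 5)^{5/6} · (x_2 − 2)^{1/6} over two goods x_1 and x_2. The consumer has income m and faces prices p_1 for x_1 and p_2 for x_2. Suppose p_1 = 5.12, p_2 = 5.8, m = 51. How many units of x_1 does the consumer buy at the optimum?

x_1* = 7.2461

MRS = 5·(x_2−2)/(x_1−5). Tangency with p_1/p_2 gives x_2−2 = (1/5)·(p_1/p_2)·(x_1−5).
Substituting into the budget: x_1* = 5 + 5/6·(m − 5·p_1 − 2·p_2)/p_1, and x_2* = 2 + 1/6·(…)/p_2.
Discretionary income = 51 − 5·5.12 − 2·5.8 = 13.8; x_1* = 5 + 5/6·13.8/5.12 = 7.2461.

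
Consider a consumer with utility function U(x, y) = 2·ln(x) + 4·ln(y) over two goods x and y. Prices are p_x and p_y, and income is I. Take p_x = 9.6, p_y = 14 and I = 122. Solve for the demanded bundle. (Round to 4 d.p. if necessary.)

The MRS is (1/2)·y/x. Set MRS = p_x/p_y.
Rearranging, p_y·y = 2·p_x·x. Substituting into the budget gives p_x·x·(1 + 2) = I.
Demand: x*(p_x,p_y,I) = 1/3·I/p_x and y* = 2/3·I/p_y.
At p_x=9.6, p_y=14, I=122: x* = 1/3·122/9.6 = 4.2361, y* = 5.8095.

x* = 4.2361, y* = 5.8095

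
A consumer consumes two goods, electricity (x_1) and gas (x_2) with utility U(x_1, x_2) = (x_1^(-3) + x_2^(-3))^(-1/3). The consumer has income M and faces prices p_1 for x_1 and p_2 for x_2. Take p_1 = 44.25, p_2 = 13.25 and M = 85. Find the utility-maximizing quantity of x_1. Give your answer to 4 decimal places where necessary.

MU_x_1 ∝ x_1^(-4), MU_x_2 ∝ x_2^(-4), so MRS = (x_2/x_1)^(4) = p_1/p_2.
Solve for the ratio: x_2/x_1 = [p_1/p_2]^(0.25).
Substitute x_2 = (x_2/x_1)·x_1 into the budget: x_1* = M/(p_1 + p_2·(x_2/x_1)).
Numerically x_2/x_1 = 1.351837, so x_1* = 85/(44.25 + 13.25·1.351837) = 1.3674.

x_1* = 1.3674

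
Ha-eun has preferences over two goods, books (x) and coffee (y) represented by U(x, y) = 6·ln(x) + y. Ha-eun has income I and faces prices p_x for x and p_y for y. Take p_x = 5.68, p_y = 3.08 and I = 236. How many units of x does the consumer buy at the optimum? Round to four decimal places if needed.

x* = 3.2535

MU_x = 6/x, MU_y = 1. Tangency: 6/x = p_x/p_y.
So x*(p_x,p_y) = 6·p_y/p_x, independent of income; and y* = (I − 6·p_y)/p_y.
At the given prices: x* = 6·3.08/5.68 = 3.2535.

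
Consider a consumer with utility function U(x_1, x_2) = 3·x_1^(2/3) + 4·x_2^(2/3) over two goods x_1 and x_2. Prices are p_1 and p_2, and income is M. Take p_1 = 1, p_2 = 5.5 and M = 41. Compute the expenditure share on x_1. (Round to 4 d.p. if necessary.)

Numerically x_2/x_1 = 0.014247, so x_1* = 41/(1 + 5.5·0.014247) = 38.0207 and x_2* = 0.014247·38.0207 = 0.5417.
Expenditure on x_1: 1·38.0207 = 38.0207; share = 0.9273.

share on x_1 = 0.9273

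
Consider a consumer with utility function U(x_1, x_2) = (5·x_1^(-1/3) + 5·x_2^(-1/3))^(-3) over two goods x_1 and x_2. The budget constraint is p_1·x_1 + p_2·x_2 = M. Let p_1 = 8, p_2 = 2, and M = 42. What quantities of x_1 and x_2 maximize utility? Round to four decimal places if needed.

x_1* = 3.0754, x_2* = 8.6985

MU_x_1 ∝ 5·x_1^(-4/3), MU_x_2 ∝ 5·x_2^(-4/3), so MRS = (x_2/x_1)^(4/3) = p_1/p_2.
Hence x_2/x_1 = (p_1/p_2)^(1/(4/3)), i.e. raised to the 0.75 power.
With the ratio pinned down, the budget gives x_1* = M/(p_1 + p_2·(x_2/x_1)) and x_2* = (x_2/x_1)·x_1*.
Numerically x_2/x_1 = 2.828427, so x_1* = 42/(8 + 2·2.828427) = 3.0754 and x_2* = 2.828427·3.0754 = 8.6985.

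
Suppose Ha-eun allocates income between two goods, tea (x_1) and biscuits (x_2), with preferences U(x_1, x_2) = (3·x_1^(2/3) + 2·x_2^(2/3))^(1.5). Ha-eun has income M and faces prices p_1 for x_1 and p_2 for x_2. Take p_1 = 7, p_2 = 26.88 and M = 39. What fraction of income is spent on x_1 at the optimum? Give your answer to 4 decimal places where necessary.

With the ratio pinned down, the budget gives x_1* = M/(p_1 + p_2·(x_2/x_1)) and x_2* = (x_2/x_1)·x_1*.
Numerically x_2/x_1 = 0.005233, so x_1* = 39/(7 + 26.88·0.005233) = 5.4617 and x_2* = 0.005233·5.4617 = 0.0286.
Expenditure on x_1: 7·5.4617 = 38.2318; share = 0.9803.

share on x_1 = 0.9803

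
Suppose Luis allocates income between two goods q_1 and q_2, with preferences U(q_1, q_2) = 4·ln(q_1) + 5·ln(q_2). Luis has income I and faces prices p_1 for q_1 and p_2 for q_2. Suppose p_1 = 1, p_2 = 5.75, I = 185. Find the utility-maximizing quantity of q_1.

q_1* = 82.2222

The MRS is (4/5)·q_2/q_1. Set MRS = p_1/p_2.
Rearranging, p_2·q_2 = (5/4)·p_1·q_1. Substituting into the budget gives p_1·q_1·(1 + (5/4)) = I.
Demand: q_1*(p_1,p_2,I) = 4/9·I/p_1 and q_2* = 5/9·I/p_2.
At p_1=1, p_2=5.75, I=185: q_1* = 4/9·185/1 = 82.2222.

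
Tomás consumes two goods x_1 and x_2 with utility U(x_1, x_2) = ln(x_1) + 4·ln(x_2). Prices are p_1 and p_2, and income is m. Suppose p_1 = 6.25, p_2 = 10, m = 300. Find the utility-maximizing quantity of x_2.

MU_x_1/MU_x_2 = (x_2)/(4·x_1); tangency sets this equal to p_1/p_2.
So p_2·x_2 = 4·p_1·x_1; combined with the budget, a share 0.2 of income goes to x_1.
Demand: x_1*(p_1,p_2,m) = 0.2·m/p_1 and x_2* = 0.8·m/p_2.
At p_1=6.25, p_2=10, m=300: x_2* = 0.8·300/10 = 24.

x_2* = 24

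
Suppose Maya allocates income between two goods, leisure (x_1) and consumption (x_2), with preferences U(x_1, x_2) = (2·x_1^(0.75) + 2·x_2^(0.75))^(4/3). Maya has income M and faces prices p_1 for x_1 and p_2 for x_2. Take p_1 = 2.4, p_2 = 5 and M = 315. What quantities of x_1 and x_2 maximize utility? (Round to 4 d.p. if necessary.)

x_1* = 118.1802, x_2* = 6.2735

With the ratio pinned down, the budget gives x_1* = M/(p_1 + p_2·(x_2/x_1)) and x_2* = (x_2/x_1)·x_1*.
Numerically x_2/x_1 = 0.053084, so x_1* = 315/(2.4 + 5·0.053084) = 118.1802 and x_2* = 0.053084·118.1802 = 6.2735.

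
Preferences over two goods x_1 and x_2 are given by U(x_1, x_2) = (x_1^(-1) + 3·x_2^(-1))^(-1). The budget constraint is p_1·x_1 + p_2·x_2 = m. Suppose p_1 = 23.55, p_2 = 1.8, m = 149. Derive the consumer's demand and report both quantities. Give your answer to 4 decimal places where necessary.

From the CES first-order condition, (1/3)·(x_2/x_1)^(2) = p_1/p_2.
Hence x_2/x_1 = (3·p_1/p_2)^(1/(2)), i.e. raised to the 0.5 power.
With the ratio pinned down, the budget gives x_1* = m/(p_1 + p_2·(x_2/x_1)) and x_2* = (x_2/x_1)·x_1*.
Numerically x_2/x_1 = 6.264982, so x_1* = 149/(23.55 + 1.8·6.264982) = 4.2783 and x_2* = 6.264982·4.2783 = 26.8034.

x_1* = 4.2783, x_2* = 26.8034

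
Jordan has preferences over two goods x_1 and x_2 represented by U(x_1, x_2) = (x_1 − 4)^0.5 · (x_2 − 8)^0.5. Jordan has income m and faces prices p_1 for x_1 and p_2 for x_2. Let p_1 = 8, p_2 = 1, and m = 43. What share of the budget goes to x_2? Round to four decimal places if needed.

This is Cobb-Douglas in (x_1−4, x_2−8): tangency gives 0.5·p_2·(x_2−8) = 0.5·p_1·(x_1−4).
Substituting into the budget: x_1* = 4 + 0.5·(m − 4·p_1 − 8·p_2)/p_1, and x_2* = 8 + 0.5·(…)/p_2.
Discretionary income = 43 − 4·8 − 8·1 = 3; x_1* = 4 + 0.5·3/8 = 4.1875; x_2* = 8 + 0.5·3/1 = 9.5.
Expenditure on x_2: 1·9.5 = 9.5; share = 0.2209.

share on x_2 = 0.2209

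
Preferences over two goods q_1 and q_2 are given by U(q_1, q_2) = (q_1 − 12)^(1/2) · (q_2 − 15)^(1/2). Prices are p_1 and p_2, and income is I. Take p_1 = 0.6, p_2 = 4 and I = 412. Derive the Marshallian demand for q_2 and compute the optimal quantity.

q_2* = 58.1

This is Cobb-Douglas in (q_1−12, q_2−15): tangency gives 0.5·p_2·(q_2−15) = 0.5·p_1·(q_1−12).
After buying the subsistence bundle (12, 15), a share 0.5 of the remaining income goes to q_1: q_1* = 12 + 0.5·(I − 12p_1 − 15p_2)/p_1.
Discretionary income = 412 − 12·0.6 − 15·4 = 344.8; q_2* = 15 + 0.5·344.8/4 = 58.1.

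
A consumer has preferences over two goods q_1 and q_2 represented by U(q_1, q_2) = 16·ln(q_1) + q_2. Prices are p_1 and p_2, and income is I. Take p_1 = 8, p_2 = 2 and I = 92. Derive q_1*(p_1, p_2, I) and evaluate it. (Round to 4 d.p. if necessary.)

q_1* = 4

MU_q_1 = 16/q_1, MU_q_2 = 1. Tangency: 16/q_1 = p_1/p_2.
So q_1*(p_1,p_2) = 16·p_2/p_1, independent of income; and q_2* = (I − 16·p_2)/p_2.
At the given prices: q_1* = 16·2/8 = 4.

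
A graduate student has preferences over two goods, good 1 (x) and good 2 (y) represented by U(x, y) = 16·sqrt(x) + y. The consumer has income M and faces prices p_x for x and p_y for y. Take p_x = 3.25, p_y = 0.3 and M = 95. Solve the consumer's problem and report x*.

x* = 0.5453

MU_x = 8/√x, MU_y = 1. Tangency: 8/√x = p_x/p_y.
Thus x* = (8·p_y/p_x)² — independent of M — with the rest of income spent on y.
Plugging in: x* = (8·0.3/3.25)² = 0.5453.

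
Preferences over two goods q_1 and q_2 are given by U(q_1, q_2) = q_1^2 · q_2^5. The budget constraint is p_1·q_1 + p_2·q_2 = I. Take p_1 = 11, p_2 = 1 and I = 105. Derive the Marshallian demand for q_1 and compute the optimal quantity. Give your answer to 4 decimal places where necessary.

The MRS is (2/5)·q_2/q_1. Set MRS = p_1/p_2.
Rearranging, p_2·q_2 = (5/2)·p_1·q_1. Substituting into the budget gives p_1·q_1·(1 + (5/2)) = I.
Demand: q_1*(p_1,p_2,I) = 2/7·I/p_1 and q_2* = 5/7·I/p_2.
At p_1=11, p_2=1, I=105: q_1* = 2/7·105/11 = 2.7273.

q_1* = 2.7273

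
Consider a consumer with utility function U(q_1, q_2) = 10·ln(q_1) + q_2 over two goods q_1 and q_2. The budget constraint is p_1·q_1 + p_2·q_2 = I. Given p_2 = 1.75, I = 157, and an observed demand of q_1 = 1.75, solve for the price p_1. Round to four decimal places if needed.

Set MRS = p_1/p_2: (10/q_1)/1 = p_1/p_2.
So q_1*(p_1,p_2) = 10·p_2/p_1, independent of income; and q_2* = (I − 10·p_2)/p_2.
Set q_1* = 1.75 in the demand function and solve for p_1: p_1 = 10.

p_1 = 10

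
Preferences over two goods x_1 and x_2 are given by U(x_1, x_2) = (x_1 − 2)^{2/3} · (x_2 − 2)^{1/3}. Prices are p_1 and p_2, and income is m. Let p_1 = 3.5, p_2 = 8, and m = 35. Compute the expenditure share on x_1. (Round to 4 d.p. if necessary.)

This is Cobb-Douglas in (x_1−2, x_2−2): tangency gives 2/3·p_2·(x_2−2) = 1/3·p_1·(x_1−2).
Substituting into the budget: x_1* = 2 + 2/3·(m − 2·p_1 − 2·p_2)/p_1, and x_2* = 2 + 1/3·(…)/p_2.
Discretionary income = 35 − 2·3.5 − 2·8 = 12; x_1* = 2 + 2/3·12/3.5 = 4.2857; x_2* = 2 + 1/3·12/8 = 2.5.
Expenditure on x_1: 3.5·4.2857 = 15; share = 0.4286.

share on x_1 = 0.4286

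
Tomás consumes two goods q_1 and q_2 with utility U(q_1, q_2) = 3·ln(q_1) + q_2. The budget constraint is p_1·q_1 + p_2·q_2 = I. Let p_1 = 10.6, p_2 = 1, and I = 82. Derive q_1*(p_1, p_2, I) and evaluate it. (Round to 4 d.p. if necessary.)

q_1* = 0.283

Set MRS = p_1/p_2: (3/q_1)/1 = p_1/p_2.
So q_1*(p_1,p_2) = 3·p_2/p_1, independent of income; and q_2* = (I − 3·p_2)/p_2.
At the given prices: q_1* = 3·1/10.6 = 0.283.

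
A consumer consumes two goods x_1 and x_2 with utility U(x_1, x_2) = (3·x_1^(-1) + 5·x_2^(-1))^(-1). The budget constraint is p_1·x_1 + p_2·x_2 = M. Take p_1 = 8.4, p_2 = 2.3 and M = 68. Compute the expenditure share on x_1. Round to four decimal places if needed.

MU_x_1 ∝ 3·x_1^(-2), MU_x_2 ∝ 5·x_2^(-2), so MRS = (3/5)·(x_2/x_1)^(2) = p_1/p_2.
Hence x_2/x_1 = ((5/3)·p_1/p_2)^(1/(2)), i.e. raised to the 0.5 power.
Substitute x_2 = (x_2/x_1)·x_1 into the budget: x_1* = M/(p_1 + p_2·(x_2/x_1)).
Numerically x_2/x_1 = 2.467176, so x_1* = 68/(8.4 + 2.3·2.467176) = 4.8314 and x_2* = 2.467176·4.8314 = 11.92.
Expenditure on x_1: 8.4·4.8314 = 40.584; share = 0.5968.

share on x_1 = 0.5968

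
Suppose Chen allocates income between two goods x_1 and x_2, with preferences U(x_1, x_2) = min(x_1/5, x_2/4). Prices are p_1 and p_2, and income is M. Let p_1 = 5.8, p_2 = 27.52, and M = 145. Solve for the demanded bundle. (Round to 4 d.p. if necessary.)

x_1* = 5.2128, x_2* = 4.1703

Leontief preferences: the optimum is at the kink where x_1/5 = x_2/4, i.e. x_2 = (4/5)·x_1.
Budget: p_1·x_1 + p_2·(4/5)·x_1 = M, so (5·p_1 + 4·p_2)·x_1 = 5·M.
Demand: x_1*(p_1,p_2,M) = 5·M/(5·p_1 + 4·p_2), x_2* = 4·M/(5·p_1 + 4·p_2).
Here 5·5.8 + 4·27.52 = 139.08, giving x_1* = 5.2128 and x_2* = 4.1703.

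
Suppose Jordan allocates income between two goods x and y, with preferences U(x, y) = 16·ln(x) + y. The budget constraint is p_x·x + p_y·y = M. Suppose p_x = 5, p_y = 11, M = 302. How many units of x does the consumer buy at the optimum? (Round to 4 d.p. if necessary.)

x* = 35.2

MU_x = 16/x, MU_y = 1. Tangency: 16/x = p_x/p_y.
So x*(p_x,p_y) = 16·p_y/p_x, independent of income; and y* = (M − 16·p_y)/p_y.
At the given prices: x* = 16·11/5 = 35.2.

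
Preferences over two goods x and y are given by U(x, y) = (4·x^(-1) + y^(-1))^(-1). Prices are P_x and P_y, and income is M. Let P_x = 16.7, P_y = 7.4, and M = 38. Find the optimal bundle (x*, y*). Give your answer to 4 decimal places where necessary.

MU_x ∝ 4·x^(-2), MU_y ∝ y^(-2), so MRS = 4·(y/x)^(2) = P_x/P_y.
Hence y/x = ((1/4)·P_x/P_y)^(1/(2)), i.e. raised to the 0.5 power.
Substitute y = (y/x)·x into the budget: x* = M/(P_x + P_y·(y/x)).
Numerically y/x = 0.751125, so x* = 38/(16.7 + 7.4·0.751125) = 1.7072 and y* = 0.751125·1.7072 = 1.2823.

x* = 1.7072, y* = 1.2823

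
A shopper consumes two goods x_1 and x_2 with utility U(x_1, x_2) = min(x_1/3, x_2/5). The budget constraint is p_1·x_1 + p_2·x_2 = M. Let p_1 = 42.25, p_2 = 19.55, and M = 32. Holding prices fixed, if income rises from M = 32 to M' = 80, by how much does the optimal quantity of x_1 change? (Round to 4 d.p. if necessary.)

Δx_1* = 0.6414

With perfect complements, no substitution: consume in ratio x_1:x_2 = 3:5.
Budget: p_1·x_1 + p_2·(5/3)·x_1 = M, so (3·p_1 + 5·p_2)·x_1 = 3·M.
Demand: x_1*(p_1,p_2,M) = 3·M/(3·p_1 + 5·p_2), x_2* = 5·M/(3·p_1 + 5·p_2).
Here 3·42.25 + 5·19.55 = 224.5, giving x_1* = 0.4276.
At M' = 80: x_1* = 1.069. Change: 1.069 − 0.4276 = 0.6414.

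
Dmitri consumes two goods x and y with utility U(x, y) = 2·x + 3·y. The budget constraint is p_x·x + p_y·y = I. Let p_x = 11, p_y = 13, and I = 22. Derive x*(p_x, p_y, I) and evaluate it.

x* = 0

Perfect substitutes: compare marginal utility per dollar. 2/p_x vs 3/p_y → 0.1818 vs 0.2308.
y gives more utility per dollar, so spend all income on y: y* = I/p_y, x* = 0.
Numerically: x* = 0, y* = 1.6923.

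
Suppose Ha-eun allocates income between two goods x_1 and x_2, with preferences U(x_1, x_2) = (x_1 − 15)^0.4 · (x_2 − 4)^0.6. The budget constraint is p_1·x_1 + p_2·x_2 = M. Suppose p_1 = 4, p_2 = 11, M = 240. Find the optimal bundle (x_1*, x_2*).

x_1* = 28.6, x_2* = 11.4182

This is Cobb-Douglas in (x_1−15, x_2−4): tangency gives 0.4·p_2·(x_2−4) = 0.6·p_1·(x_1−15).
After buying the subsistence bundle (15, 4), a share 0.4 of the remaining income goes to x_1: x_1* = 15 + 0.4·(M − 15p_1 − 4p_2)/p_1.
Discretionary income = 240 − 15·4 − 4·11 = 136; x_1* = 15 + 0.4·136/4 = 28.6; x_2* = 4 + 0.6·136/11 = 11.4182.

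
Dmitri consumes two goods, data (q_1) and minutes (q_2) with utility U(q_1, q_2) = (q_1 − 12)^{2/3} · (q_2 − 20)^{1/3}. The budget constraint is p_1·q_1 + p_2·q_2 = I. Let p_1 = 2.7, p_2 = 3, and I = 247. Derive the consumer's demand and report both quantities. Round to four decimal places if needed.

Substituting into the budget: q_1* = 12 + 2/3·(I − 12·p_1 − 20·p_2)/p_1, and q_2* = 20 + 1/3·(…)/p_2.
Discretionary income = 247 − 12·2.7 − 20·3 = 154.6; q_1* = 12 + 2/3·154.6/2.7 = 50.1728; q_2* = 20 + 1/3·154.6/3 = 37.1778.

q_1* = 50.1728, q_2* = 37.1778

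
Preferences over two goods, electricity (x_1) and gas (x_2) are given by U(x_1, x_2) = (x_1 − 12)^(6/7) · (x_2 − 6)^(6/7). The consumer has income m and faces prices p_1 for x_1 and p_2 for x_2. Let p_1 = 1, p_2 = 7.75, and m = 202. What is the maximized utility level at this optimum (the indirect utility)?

MRS = (x_2−6)/(x_1−12). Tangency with p_1/p_2 gives x_2−6 = (p_1/p_2)·(x_1−12).
After buying the subsistence bundle (12, 6), a share 0.5 of the remaining income goes to x_1: x_1* = 12 + 0.5·(m − 12p_1 − 6p_2)/p_1.
Discretionary income = 202 − 12·1 − 6·7.75 = 143.5; x_1* = 12 + 0.5·143.5/1 = 83.75; x_2* = 6 + 0.5·143.5/7.75 = 15.2581.
Utility at the optimum: U(83.75, 15.2581) = 262.5127.

V = 262.5127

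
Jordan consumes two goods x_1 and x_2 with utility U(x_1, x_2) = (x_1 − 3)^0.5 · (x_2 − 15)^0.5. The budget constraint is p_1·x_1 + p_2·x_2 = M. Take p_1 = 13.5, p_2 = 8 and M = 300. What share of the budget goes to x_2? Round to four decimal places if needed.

MRS = (x_2−15)/(x_1−3). Tangency with p_1/p_2 gives x_2−15 = (p_1/p_2)·(x_1−3).
After buying the subsistence bundle (3, 15), a share 0.5 of the remaining income goes to x_1: x_1* = 3 + 0.5·(M − 3p_1 − 15p_2)/p_1.
Discretionary income = 300 − 3·13.5 − 15·8 = 139.5; x_1* = 3 + 0.5·139.5/13.5 = 8.1667; x_2* = 15 + 0.5·139.5/8 = 23.7188.
Expenditure on x_2: 8·23.7188 = 189.75; share = 0.6325.

share on x_2 = 0.6325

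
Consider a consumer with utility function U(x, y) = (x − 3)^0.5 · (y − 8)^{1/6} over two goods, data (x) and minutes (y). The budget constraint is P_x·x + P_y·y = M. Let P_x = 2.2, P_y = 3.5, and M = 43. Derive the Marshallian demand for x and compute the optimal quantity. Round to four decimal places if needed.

x* = 5.8636

Let x' = x−3, y' = y−8. MRS = 3·y'/x' = P_x/P_y.
Substituting into the budget: x* = 3 + 0.75·(M − 3·P_x − 8·P_y)/P_x, and y* = 8 + 0.25·(…)/P_y.
Discretionary income = 43 − 3·2.2 − 8·3.5 = 8.4; x* = 3 + 0.75·8.4/2.2 = 5.8636.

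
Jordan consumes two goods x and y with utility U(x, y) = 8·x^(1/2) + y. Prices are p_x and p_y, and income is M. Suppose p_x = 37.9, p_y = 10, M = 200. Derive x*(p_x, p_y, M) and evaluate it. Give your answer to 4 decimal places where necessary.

MU_x = 4/√x, MU_y = 1. Tangency: 4/√x = p_x/p_y.
Thus x* = (4·p_y/p_x)² — independent of M — with the rest of income spent on y.
Plugging in: x* = (4·10/37.9)² = 1.1139.

x* = 1.1139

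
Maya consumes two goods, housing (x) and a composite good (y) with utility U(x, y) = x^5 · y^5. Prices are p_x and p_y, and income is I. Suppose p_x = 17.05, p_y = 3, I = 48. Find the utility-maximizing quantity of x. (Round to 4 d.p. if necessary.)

The MRS is y/x. Set MRS = p_x/p_y.
Rearranging, p_y·y = p_x·x. Substituting into the budget gives p_x·x·(1 + 1) = I.
Demand: x*(p_x,p_y,I) = 0.5·I/p_x and y* = 0.5·I/p_y.
At p_x=17.05, p_y=3, I=48: x* = 0.5·48/17.05 = 1.4076.

x* = 1.4076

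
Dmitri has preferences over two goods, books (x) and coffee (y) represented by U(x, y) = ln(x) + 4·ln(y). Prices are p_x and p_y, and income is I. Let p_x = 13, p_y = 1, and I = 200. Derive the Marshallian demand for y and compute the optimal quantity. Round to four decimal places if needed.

y* = 160

MU_x/MU_y = (y)/(4·x); tangency sets this equal to p_x/p_y.
So p_y·y = 4·p_x·x; combined with the budget, a share 0.2 of income goes to x.
Demand: x*(p_x,p_y,I) = 0.2·I/p_x and y* = 0.8·I/p_y.
At p_x=13, p_y=1, I=200: y* = 0.8·200/1 = 160.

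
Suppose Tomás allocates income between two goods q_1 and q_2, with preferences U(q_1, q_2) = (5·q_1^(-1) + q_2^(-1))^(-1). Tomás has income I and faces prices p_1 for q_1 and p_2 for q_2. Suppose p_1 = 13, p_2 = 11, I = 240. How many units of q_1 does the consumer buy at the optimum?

q_1* = 13.0805

MU_q_1 ∝ 5·q_1^(-2), MU_q_2 ∝ q_2^(-2), so MRS = 5·(q_2/q_1)^(2) = p_1/p_2.
Hence q_2/q_1 = ((1/5)·p_1/p_2)^(1/(2)), i.e. raised to the 0.5 power.
Substitute q_2 = (q_2/q_1)·q_1 into the budget: q_1* = I/(p_1 + p_2·(q_2/q_1)).
Numerically q_2/q_1 = 0.486172, so q_1* = 240/(13 + 11·0.486172) = 13.0805.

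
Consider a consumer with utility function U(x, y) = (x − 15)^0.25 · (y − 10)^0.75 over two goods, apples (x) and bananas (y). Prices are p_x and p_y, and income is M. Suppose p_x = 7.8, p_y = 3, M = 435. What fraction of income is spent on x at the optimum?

Discretionary income = 435 − 15·7.8 − 10·3 = 288; x* = 15 + 0.25·288/7.8 = 24.2308; y* = 10 + 0.75·288/3 = 82.
Expenditure on x: 7.8·24.2308 = 189; share = 0.4345.

share on x = 0.4345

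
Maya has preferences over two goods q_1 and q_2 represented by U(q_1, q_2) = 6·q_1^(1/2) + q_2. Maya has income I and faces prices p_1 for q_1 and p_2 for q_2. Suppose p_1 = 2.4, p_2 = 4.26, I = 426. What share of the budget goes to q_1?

share on q_1 = 0.1598

Set MRS = p_1/p_2: 3·q_1^(−1/2) = p_1/p_2.
Solve: √q_1 = 3·p_2/p_1, so q_1*(p_1,p_2) = (3·p_2/p_1)², and q_2* = (I − p_1·q_1*)/p_2.
Plugging in: q_1* = (3·4.26/2.4)² = 28.3556, q_2* = 84.025.
Expenditure on q_1: 2.4·28.3556 = 68.0535; share = 0.1598.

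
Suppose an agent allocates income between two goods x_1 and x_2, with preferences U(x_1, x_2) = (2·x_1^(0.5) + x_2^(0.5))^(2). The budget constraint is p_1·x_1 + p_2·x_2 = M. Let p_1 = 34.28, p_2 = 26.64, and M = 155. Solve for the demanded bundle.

MU_x_1 ∝ 2·x_1^(-0.5), MU_x_2 ∝ x_2^(-0.5), so MRS = 2·(x_2/x_1)^(0.5) = p_1/p_2.
Solve for the ratio: x_2/x_1 = [(1/2)·p_1/p_2]^(2).
With the ratio pinned down, the budget gives x_1* = M/(p_1 + p_2·(x_2/x_1)) and x_2* = (x_2/x_1)·x_1*.
Numerically x_2/x_1 = 0.413955, so x_1* = 155/(34.28 + 26.64·0.413955) = 3.421 and x_2* = 0.413955·3.421 = 1.4162.

x_1* = 3.421, x_2* = 1.4162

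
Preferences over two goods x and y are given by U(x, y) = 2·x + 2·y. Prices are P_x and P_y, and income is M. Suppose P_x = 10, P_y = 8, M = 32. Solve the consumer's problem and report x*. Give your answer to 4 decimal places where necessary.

Perfect substitutes: compare marginal utility per dollar. 2/P_x vs 2/P_y → 0.2 vs 0.25.
y gives more utility per dollar, so spend all income on y: y* = M/P_y, x* = 0.
Numerically: x* = 0, y* = 4.

x* = 0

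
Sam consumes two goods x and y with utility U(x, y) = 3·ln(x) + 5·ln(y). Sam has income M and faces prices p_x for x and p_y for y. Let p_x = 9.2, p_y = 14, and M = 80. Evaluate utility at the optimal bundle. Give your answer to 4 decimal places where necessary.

V = 9.9108

Demand: x*(p_x,p_y,M) = 0.375·M/p_x and y* = 0.625·M/p_y.
At p_x=9.2, p_y=14, M=80: x* = 0.375·80/9.2 = 3.2609, y* = 3.5714.
Utility at the optimum: U(3.2609, 3.5714) = 9.9108.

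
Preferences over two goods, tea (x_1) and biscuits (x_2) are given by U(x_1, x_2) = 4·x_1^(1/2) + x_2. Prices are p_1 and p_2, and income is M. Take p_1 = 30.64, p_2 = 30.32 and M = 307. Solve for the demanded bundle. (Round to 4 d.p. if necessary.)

x_1* = 3.9169, x_2* = 6.1671

MU_x_1 = 2/√x_1, MU_x_2 = 1. Tangency: 2/√x_1 = p_1/p_2.
Solve: √x_1 = 2·p_2/p_1, so x_1*(p_1,p_2) = (2·p_2/p_1)², and x_2* = (M − p_1·x_1*)/p_2.
Plugging in: x_1* = (2·30.32/30.64)² = 3.9169, x_2* = 6.1671.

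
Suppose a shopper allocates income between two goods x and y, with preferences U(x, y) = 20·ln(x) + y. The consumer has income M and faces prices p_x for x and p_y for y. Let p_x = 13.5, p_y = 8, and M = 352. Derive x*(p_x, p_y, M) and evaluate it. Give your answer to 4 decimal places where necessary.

Set MRS = p_x/p_y: (20/x)/1 = p_x/p_y.
So x*(p_x,p_y) = 20·p_y/p_x, independent of income; and y* = (M − 20·p_y)/p_y.
At the given prices: x* = 20·8/13.5 = 11.8519.

x* = 11.8519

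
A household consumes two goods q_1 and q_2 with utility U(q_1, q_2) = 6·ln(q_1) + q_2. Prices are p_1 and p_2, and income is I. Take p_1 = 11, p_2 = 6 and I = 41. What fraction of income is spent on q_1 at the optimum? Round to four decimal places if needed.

Set MRS = p_1/p_2: (6/q_1)/1 = p_1/p_2.
So q_1*(p_1,p_2) = 6·p_2/p_1, independent of income; and q_2* = (I − 6·p_2)/p_2.
At the given prices: q_1* = 6·6/11 = 3.2727, and q_2* = 0.8333.
Expenditure on q_1: 11·3.2727 = 36; share = 0.878.

share on q_1 = 0.878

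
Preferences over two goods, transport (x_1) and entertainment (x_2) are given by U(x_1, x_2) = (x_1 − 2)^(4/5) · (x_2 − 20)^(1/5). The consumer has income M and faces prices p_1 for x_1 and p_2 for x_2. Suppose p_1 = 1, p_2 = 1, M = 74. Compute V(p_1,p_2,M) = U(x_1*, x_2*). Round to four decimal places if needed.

V = 31.5269

MRS = 4·(x_2−20)/(x_1−2). Tangency with p_1/p_2 gives x_2−20 = (1/4)·(p_1/p_2)·(x_1−2).
Substituting into the budget: x_1* = 2 + 0.8·(M − 2·p_1 − 20·p_2)/p_1, and x_2* = 20 + 0.2·(…)/p_2.
Discretionary income = 74 − 2·1 − 20·1 = 52; x_1* = 2 + 0.8·52/1 = 43.6; x_2* = 20 + 0.2·52/1 = 30.4.
Utility at the optimum: U(43.6, 30.4) = 31.5269.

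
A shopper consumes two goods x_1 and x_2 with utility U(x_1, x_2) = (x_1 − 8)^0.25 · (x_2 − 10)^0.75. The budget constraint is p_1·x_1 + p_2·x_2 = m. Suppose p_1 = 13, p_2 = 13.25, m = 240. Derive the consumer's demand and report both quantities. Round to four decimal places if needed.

MRS = (1/3)·(x_2−10)/(x_1−8). Tangency with p_1/p_2 gives x_2−10 = 3·(p_1/p_2)·(x_1−8).
Substituting into the budget: x_1* = 8 + 0.25·(m − 8·p_1 − 10·p_2)/p_1, and x_2* = 10 + 0.75·(…)/p_2.
Discretionary income = 240 − 8·13 − 10·13.25 = 3.5; x_1* = 8 + 0.25·3.5/13 = 8.0673; x_2* = 10 + 0.75·3.5/13.25 = 10.1981.

x_1* = 8.0673, x_2* = 10.1981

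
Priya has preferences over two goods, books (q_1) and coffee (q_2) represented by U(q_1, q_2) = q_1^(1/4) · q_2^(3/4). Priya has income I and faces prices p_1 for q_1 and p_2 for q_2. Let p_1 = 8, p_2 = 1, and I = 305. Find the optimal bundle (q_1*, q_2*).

The MRS is (1/3)·q_2/q_1. Set MRS = p_1/p_2.
Rearranging, p_2·q_2 = 3·p_1·q_1. Substituting into the budget gives p_1·q_1·(1 + 3) = I.
Demand: q_1*(p_1,p_2,I) = 0.25·I/p_1 and q_2* = 0.75·I/p_2.
At p_1=8, p_2=1, I=305: q_1* = 0.25·305/8 = 9.5312, q_2* = 228.75.

q_1* = 9.5312, q_2* = 228.75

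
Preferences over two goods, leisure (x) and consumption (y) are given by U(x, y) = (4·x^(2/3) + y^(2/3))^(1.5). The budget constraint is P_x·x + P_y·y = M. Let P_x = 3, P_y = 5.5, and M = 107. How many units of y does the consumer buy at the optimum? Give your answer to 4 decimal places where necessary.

MU_x ∝ 4·x^(-1/3), MU_y ∝ y^(-1/3), so MRS = 4·(y/x)^(1/3) = P_x/P_y.
Solve for the ratio: y/x = [(1/4)·P_x/P_y]^(3).
Substitute y = (y/x)·x into the budget: x* = M/(P_x + P_y·(y/x)).
Numerically y/x = 0.002536, so x* = 107/(3 + 5.5·0.002536) = 35.5016 and y* = 0.002536·35.5016 = 0.09.

y* = 0.09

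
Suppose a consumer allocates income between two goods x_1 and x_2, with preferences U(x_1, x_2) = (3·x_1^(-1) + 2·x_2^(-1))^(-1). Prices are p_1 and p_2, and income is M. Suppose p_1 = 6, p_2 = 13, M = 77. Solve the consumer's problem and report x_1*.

MU_x_1 ∝ 3·x_1^(-2), MU_x_2 ∝ 2·x_2^(-2), so MRS = (3/2)·(x_2/x_1)^(2) = p_1/p_2.
Hence x_2/x_1 = ((2/3)·p_1/p_2)^(1/(2)), i.e. raised to the 0.5 power.
Substitute x_2 = (x_2/x_1)·x_1 into the budget: x_1* = M/(p_1 + p_2·(x_2/x_1)).
Numerically x_2/x_1 = 0.5547, so x_1* = 77/(6 + 13·0.5547) = 5.8284.

x_1* = 5.8284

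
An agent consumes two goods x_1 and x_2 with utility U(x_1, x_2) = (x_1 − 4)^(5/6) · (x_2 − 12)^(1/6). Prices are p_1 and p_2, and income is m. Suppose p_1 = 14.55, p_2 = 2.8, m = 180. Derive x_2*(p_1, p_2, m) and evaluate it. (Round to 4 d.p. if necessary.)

x_2* = 17.25

This is Cobb-Douglas in (x_1−4, x_2−12): tangency gives 5/6·p_2·(x_2−12) = 1/6·p_1·(x_1−4).
Substituting into the budget: x_1* = 4 + 5/6·(m − 4·p_1 − 12·p_2)/p_1, and x_2* = 12 + 1/6·(…)/p_2.
Discretionary income = 180 − 4·14.55 − 12·2.8 = 88.2; x_2* = 12 + 1/6·88.2/2.8 = 17.25.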